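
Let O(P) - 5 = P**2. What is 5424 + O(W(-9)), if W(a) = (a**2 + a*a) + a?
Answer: 28838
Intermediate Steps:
W(a) = a + 2*a**2 (W(a) = (a**2 + a**2) + a = 2*a**2 + a = a + 2*a**2)
O(P) = 5 + P**2
5424 + O(W(-9)) = 5424 + (5 + (-9*(1 + 2*(-9)))**2) = 5424 + (5 + (-9*(1 - 18))**2) = 5424 + (5 + (-9*(-17))**2) = 5424 + (5 + 153**2) = 5424 + (5 + 23409) = 5424 + 23414 = 28838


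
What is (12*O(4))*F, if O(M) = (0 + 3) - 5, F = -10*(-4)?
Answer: -960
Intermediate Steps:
F = 40
O(M) = -2 (O(M) = 3 - 5 = -2)
(12*O(4))*F = (12*(-2))*40 = -24*40 = -960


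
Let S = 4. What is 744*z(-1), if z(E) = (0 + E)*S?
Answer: -2976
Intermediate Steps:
z(E) = 4*E (z(E) = (0 + E)*4 = E*4 = 4*E)
744*z(-1) = 744*(4*(-1)) = 744*(-4) = -2976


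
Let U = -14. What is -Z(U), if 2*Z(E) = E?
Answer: 7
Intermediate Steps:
Z(E) = E/2
-Z(U) = -(-14)/2 = -1*(-7) = 7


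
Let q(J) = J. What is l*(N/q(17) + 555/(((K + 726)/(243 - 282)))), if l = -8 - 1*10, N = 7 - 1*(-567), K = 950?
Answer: -5346531/14246 ≈ -375.30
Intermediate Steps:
N = 574 (N = 7 + 567 = 574)
l = -18 (l = -8 - 10 = -18)
l*(N/q(17) + 555/(((K + 726)/(243 - 282)))) = -18*(574/17 + 555/(((950 + 726)/(243 - 282)))) = -18*(574*(1/17) + 555/((1676/(-39)))) = -18*(574/17 + 555/((1676*(-1/39)))) = -18*(574/17 + 555/(-1676/39)) = -18*(574/17 + 555*(-39/1676)) = -18*(574/17 - 21645/1676) = -18*594059/28492 = -5346531/14246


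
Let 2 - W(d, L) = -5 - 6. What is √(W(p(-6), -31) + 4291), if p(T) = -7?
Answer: 4*√269 ≈ 65.605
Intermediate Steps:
W(d, L) = 13 (W(d, L) = 2 - (-5 - 6) = 2 - 1*(-11) = 2 + 11 = 13)
√(W(p(-6), -31) + 4291) = √(13 + 4291) = √4304 = 4*√269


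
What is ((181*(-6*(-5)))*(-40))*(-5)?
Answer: 1086000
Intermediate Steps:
((181*(-6*(-5)))*(-40))*(-5) = ((181*30)*(-40))*(-5) = (5430*(-40))*(-5) = -217200*(-5) = 1086000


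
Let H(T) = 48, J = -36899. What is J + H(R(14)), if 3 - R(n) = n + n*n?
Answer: -36851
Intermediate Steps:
R(n) = 3 - n - n**2 (R(n) = 3 - (n + n*n) = 3 - (n + n**2) = 3 + (-n - n**2) = 3 - n - n**2)
J + H(R(14)) = -36899 + 48 = -36851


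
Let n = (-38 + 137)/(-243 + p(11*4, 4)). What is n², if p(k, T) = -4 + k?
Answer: 9801/41209 ≈ 0.23784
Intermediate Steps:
n = -99/203 (n = (-38 + 137)/(-243 + (-4 + 11*4)) = 99/(-243 + (-4 + 44)) = 99/(-243 + 40) = 99/(-203) = 99*(-1/203) = -99/203 ≈ -0.48768)
n² = (-99/203)² = 9801/41209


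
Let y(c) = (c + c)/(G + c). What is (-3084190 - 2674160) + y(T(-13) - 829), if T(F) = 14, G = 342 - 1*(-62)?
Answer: -2366680220/411 ≈ -5.7583e+6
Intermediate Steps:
G = 404 (G = 342 + 62 = 404)
y(c) = 2*c/(404 + c) (y(c) = (c + c)/(404 + c) = (2*c)/(404 + c) = 2*c/(404 + c))
(-3084190 - 2674160) + y(T(-13) - 829) = (-3084190 - 2674160) + 2*(14 - 829)/(404 + (14 - 829)) = -5758350 + 2*(-815)/(404 - 815) = -5758350 + 2*(-815)/(-411) = -5758350 + 2*(-815)*(-1/411) = -5758350 + 1630/411 = -2366680220/411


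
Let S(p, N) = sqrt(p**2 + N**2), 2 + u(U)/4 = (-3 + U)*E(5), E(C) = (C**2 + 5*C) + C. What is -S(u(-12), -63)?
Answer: -sqrt(10946833) ≈ -3308.6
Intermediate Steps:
E(C) = C**2 + 6*C
u(U) = -668 + 220*U (u(U) = -8 + 4*((-3 + U)*(5*(6 + 5))) = -8 + 4*((-3 + U)*(5*11)) = -8 + 4*((-3 + U)*55) = -8 + 4*(-165 + 55*U) = -8 + (-660 + 220*U) = -668 + 220*U)
S(p, N) = sqrt(N**2 + p**2)
-S(u(-12), -63) = -sqrt((-63)**2 + (-668 + 220*(-12))**2) = -sqrt(3969 + (-668 - 2640)**2) = -sqrt(3969 + (-3308)**2) = -sqrt(3969 + 10942864) = -sqrt(10946833)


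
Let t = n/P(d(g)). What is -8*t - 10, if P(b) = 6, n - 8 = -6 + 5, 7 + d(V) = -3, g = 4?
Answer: -58/3 ≈ -19.333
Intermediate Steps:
d(V) = -10 (d(V) = -7 - 3 = -10)
n = 7 (n = 8 + (-6 + 5) = 8 - 1 = 7)
t = 7/6 ≈ 1.1667
-8*t - 10 = -8*7/6 - 10 = -28/3 - 10 = -58/3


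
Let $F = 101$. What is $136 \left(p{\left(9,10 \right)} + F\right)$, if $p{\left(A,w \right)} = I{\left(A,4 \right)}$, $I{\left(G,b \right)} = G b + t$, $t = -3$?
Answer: $18224$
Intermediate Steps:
$I{\left(G,b \right)} = -3 + G b$ ($I{\left(G,b \right)} = G b - 3 = -3 + G b$)
$p{\left(A,w \right)} = -3 + 4 A$ ($p{\left(A,w \right)} = -3 + A 4 = -3 + 4 A$)
$136 \left(p{\left(9,10 \right)} + F\right) = 136 \left(\left(-3 + 4 \cdot 9\right) + 101\right) = 136 \left(\left(-3 + 36\right) + 101\right) = 136 \left(33 + 101\right) = 136 \cdot 134 = 18224$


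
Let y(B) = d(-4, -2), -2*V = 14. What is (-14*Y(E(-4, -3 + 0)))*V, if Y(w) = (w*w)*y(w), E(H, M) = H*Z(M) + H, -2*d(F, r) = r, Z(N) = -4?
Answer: 14112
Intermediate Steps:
V = -7 (V = -1/2*14 = -7)
d(F, r) = -r/2
E(H, M) = -3*H (E(H, M) = H*(-4) + H = -4*H + H = -3*H)
y(B) = 1 (y(B) = -1/2*(-2) = 1)
Y(w) = w**2 (Y(w) = (w*w)*1 = w**2*1 = w**2)
(-14*Y(E(-4, -3 + 0)))*V = -14*(-3*(-4))**2*(-7) = -14*12**2*(-7) = -14*144*(-7) = -2016*(-7) = 14112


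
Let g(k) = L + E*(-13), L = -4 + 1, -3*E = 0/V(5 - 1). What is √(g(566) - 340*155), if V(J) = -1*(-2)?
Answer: I*√52703 ≈ 229.57*I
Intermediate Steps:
V(J) = 2
E = 0 (E = -0/2 = -⅓*0 = 0)
L = -3
g(k) = -3 (g(k) = -3 + 0*(-13) = -3 + 0 = -3)
√(g(566) - 340*155) = √(-3 - 340*155) = √(-3 - 52700) = √(-52703) = I*√52703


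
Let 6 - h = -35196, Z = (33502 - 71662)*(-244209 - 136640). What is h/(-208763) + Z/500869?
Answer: 3033976349081382/104562915047 ≈ 29016.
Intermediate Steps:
Z = 14533197840 (Z = -38160*(-380849) = 14533197840)
h = 35202 (h = 6 - 1*(-35196) = 6 + 35196 = 35202)
h/(-208763) + Z/500869 = 35202/(-208763) + 14533197840/500869 = 35202*(-1/208763) + 14533197840*(1/500869) = -35202/208763 + 14533197840/500869 = 3033976349081382/104562915047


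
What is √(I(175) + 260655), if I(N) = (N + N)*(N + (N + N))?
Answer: √444405 ≈ 666.64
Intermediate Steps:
I(N) = 6*N² (I(N) = (2*N)*(N + 2*N) = (2*N)*(3*N) = 6*N²)
√(I(175) + 260655) = √(6*175² + 260655) = √(6*30625 + 260655) = √(183750 + 260655) = √444405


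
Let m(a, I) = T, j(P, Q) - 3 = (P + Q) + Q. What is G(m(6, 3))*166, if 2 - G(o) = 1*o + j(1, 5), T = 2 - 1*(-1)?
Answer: -2490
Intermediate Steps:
j(P, Q) = 3 + P + 2*Q (j(P, Q) = 3 + ((P + Q) + Q) = 3 + (P + 2*Q) = 3 + P + 2*Q)
T = 3 (T = 2 + 1 = 3)
m(a, I) = 3
G(o) = -12 - o (G(o) = 2 - (1*o + (3 + 1 + 2*5)) = 2 - (o + (3 + 1 + 10)) = 2 - (o + 14) = 2 - (14 + o) = 2 + (-14 - o) = -12 - o)
G(m(6, 3))*166 = (-12 - 1*3)*166 = (-12 - 3)*166 = -15*166 = -2490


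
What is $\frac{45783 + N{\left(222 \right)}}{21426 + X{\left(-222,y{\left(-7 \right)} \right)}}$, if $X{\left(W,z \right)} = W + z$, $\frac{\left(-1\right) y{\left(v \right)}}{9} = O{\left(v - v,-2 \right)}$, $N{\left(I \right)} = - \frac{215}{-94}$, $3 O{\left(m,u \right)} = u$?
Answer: $\frac{614831}{284820} \approx 2.1587$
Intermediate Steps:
$O{\left(m,u \right)} = \frac{u}{3}$
$N{\left(I \right)} = \frac{215}{94}$ ($N{\left(I \right)} = \left(-215\right) \left(- \frac{1}{94}\right) = \frac{215}{94}$)
$y{\left(v \right)} = 6$ ($y{\left(v \right)} = - 9 \cdot \frac{1}{3} \left(-2\right) = \left(-9\right) \left(- \frac{2}{3}\right) = 6$)
$\frac{45783 + N{\left(222 \right)}}{21426 + X{\left(-222,y{\left(-7 \right)} \right)}} = \frac{45783 + \frac{215}{94}}{21426 + \left(-222 + 6\right)} = \frac{4303817}{94 \left(21426 - 216\right)} = \frac{4303817}{94 \cdot 21210} = \frac{4303817}{94} \cdot \frac{1}{21210} = \frac{614831}{284820}$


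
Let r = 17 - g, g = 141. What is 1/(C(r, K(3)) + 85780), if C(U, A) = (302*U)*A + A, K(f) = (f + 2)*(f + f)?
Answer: -1/1037630 ≈ -9.6374e-7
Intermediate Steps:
K(f) = 2*f*(2 + f) (K(f) = (2 + f)*(2*f) = 2*f*(2 + f))
r = -124 (r = 17 - 1*141 = 17 - 141 = -124)
C(U, A) = A + 302*A*U (C(U, A) = 302*A*U + A = A + 302*A*U)
1/(C(r, K(3)) + 85780) = 1/((2*3*(2 + 3))*(1 + 302*(-124)) + 85780) = 1/((2*3*5)*(1 - 37448) + 85780) = 1/(30*(-37447) + 85780) = 1/(-1123410 + 85780) = 1/(-1037630) = -1/1037630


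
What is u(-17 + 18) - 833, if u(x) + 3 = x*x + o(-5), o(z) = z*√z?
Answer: -835 - 5*I*√5 ≈ -835.0 - 11.18*I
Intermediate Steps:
o(z) = z^(3/2)
u(x) = -3 + x² - 5*I*√5 (u(x) = -3 + (x*x + (-5)^(3/2)) = -3 + (x² - 5*I*√5) = -3 + x² - 5*I*√5)
u(-17 + 18) - 833 = (-3 + (-17 + 18)² - 5*I*√5) - 833 = (-3 + 1² - 5*I*√5) - 833 = (-3 + 1 - 5*I*√5) - 833 = (-2 - 5*I*√5) - 833 = -835 - 5*I*√5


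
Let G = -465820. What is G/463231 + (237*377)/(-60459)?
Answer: -23184079333/9335494343 ≈ -2.4834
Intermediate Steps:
G/463231 + (237*377)/(-60459) = -465820/463231 + (237*377)/(-60459) = -465820*1/463231 + 89349*(-1/60459) = -465820/463231 - 29783/20153 = -23184079333/9335494343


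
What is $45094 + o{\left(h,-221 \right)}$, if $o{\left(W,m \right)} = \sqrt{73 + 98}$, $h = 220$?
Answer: $45094 + 3 \sqrt{19} \approx 45107.0$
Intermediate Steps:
$o{\left(W,m \right)} = 3 \sqrt{19}$ ($o{\left(W,m \right)} = \sqrt{171} = 3 \sqrt{19}$)
$45094 + o{\left(h,-221 \right)} = 45094 + 3 \sqrt{19}$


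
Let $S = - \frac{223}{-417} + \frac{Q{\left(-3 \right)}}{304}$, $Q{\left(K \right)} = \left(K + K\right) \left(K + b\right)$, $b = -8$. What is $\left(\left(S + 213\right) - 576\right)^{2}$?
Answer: $\frac{527195351740225}{4017531456} \approx 1.3122 \cdot 10^{5}$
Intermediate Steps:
$Q{\left(K \right)} = 2 K \left(-8 + K\right)$ ($Q{\left(K \right)} = \left(K + K\right) \left(K - 8\right) = 2 K \left(-8 + K\right)$)
$S = \frac{47657}{63384}$ ($S = - \frac{223}{-417} + \frac{2 \left(-3\right) \left(-8 - 3\right)}{304} = \left(-223\right) \left(- \frac{1}{417}\right) + 2 \left(-3\right) \left(-11\right) \frac{1}{304} = \frac{223}{417} + 66 \cdot \frac{1}{304} = \frac{223}{417} + \frac{33}{152} = \frac{47657}{63384} \approx 0.75188$)
$\left(\left(S + 213\right) - 576\right)^{2} = \left(\left(\frac{47657}{63384} + 213\right) - 576\right)^{2} = \left(\frac{13548449}{63384} - 576\right)^{2} = \left(- \frac{22960735}{63384}\right)^{2} = \frac{527195351740225}{4017531456}$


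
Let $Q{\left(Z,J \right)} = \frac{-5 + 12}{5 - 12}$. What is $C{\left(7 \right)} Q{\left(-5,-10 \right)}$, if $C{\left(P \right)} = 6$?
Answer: $-6$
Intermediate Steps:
$Q{\left(Z,J \right)} = -1$ ($Q{\left(Z,J \right)} = \frac{7}{-7} = 7 \left(- \frac{1}{7}\right) = -1$)
$C{\left(7 \right)} Q{\left(-5,-10 \right)} = 6 \left(-1\right) = -6$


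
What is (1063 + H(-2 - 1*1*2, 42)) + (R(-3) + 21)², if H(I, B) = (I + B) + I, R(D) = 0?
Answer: 1538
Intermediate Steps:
H(I, B) = B + 2*I (H(I, B) = (B + I) + I = B + 2*I)
(1063 + H(-2 - 1*1*2, 42)) + (R(-3) + 21)² = (1063 + (42 + 2*(-2 - 1*1*2))) + (0 + 21)² = (1063 + (42 + 2*(-2 - 2))) + 21² = (1063 + (42 + 2*(-2 - 1*2))) + 441 = (1063 + (42 + 2*(-2 - 2))) + 441 = (1063 + (42 + 2*(-4))) + 441 = (1063 + (42 - 8)) + 441 = (1063 + 34) + 441 = 1097 + 441 = 1538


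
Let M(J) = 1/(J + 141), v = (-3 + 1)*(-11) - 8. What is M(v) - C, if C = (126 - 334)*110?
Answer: 3546401/155 ≈ 22880.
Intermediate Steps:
v = 14 (v = -2*(-11) - 8 = 22 - 8 = 14)
M(J) = 1/(141 + J)
C = -22880 (C = -208*110 = -22880)
M(v) - C = 1/(141 + 14) - 1*(-22880) = 1/155 + 22880 = 3546401/155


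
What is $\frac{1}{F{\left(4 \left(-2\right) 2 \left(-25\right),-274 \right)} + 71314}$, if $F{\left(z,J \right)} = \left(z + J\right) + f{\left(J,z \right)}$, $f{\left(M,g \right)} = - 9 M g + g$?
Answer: $\frac{1}{1058240} \approx 9.4496 \cdot 10^{-7}$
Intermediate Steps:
$f{\left(M,g \right)} = g - 9 M g$ ($f{\left(M,g \right)} = - 9 M g + g = g - 9 M g$)
$F{\left(z,J \right)} = J + z + z \left(1 - 9 J\right)$ ($F{\left(z,J \right)} = \left(z + J\right) + z \left(1 - 9 J\right) = \left(J + z\right) + z \left(1 - 9 J\right) = J + z + z \left(1 - 9 J\right)$)
$\frac{1}{F{\left(4 \left(-2\right) 2 \left(-25\right),-274 \right)} + 71314} = \frac{1}{\left(-274 + 4 \left(-2\right) 2 \left(-25\right) - 4 \left(-2\right) 2 \left(-25\right) \left(-1 + 9 \left(-274\right)\right)\right) + 71314} = \frac{1}{\left(-274 + \left(-8\right) 2 \left(-25\right) - \left(-8\right) 2 \left(-25\right) \left(-1 - 2466\right)\right) + 71314} = \frac{1}{\left(-274 - -400 - \left(-16\right) \left(-25\right) \left(-2467\right)\right) + 71314} = \frac{1}{\left(-274 + 400 - 400 \left(-2467\right)\right) + 71314} = \frac{1}{\left(-274 + 400 + 986800\right) + 71314} = \frac{1}{986926 + 71314} = \frac{1}{1058240}$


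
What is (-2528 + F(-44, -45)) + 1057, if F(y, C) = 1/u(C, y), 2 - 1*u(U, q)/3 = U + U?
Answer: -405995/276 ≈ -1471.0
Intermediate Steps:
u(U, q) = 6 - 6*U (u(U, q) = 6 - 3*(U + U) = 6 - 6*U)
F(y, C) = 1/(6 - 6*C)
(-2528 + F(-44, -45)) + 1057 = (-2528 - 1/(-6 + 6*(-45))) + 1057 = (-2528 - 1/(-6 - 270)) + 1057 = (-2528 - 1/(-276)) + 1057 = (-2528 - 1*(-1/276)) + 1057 = (-2528 + 1/276) + 1057 = -697727/276 + 1057 = -405995/276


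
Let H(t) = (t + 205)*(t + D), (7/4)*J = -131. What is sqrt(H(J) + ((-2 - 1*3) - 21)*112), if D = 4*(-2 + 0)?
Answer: 2*I*sqrt(167767)/7 ≈ 117.03*I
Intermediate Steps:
J = -524/7 (J = (4/7)*(-131) = -524/7 ≈ -74.857)
D = -8 (D = 4*(-2) = -8)
H(t) = (-8 + t)*(205 + t) (H(t) = (t + 205)*(t - 8) = (205 + t)*(-8 + t) = (-8 + t)*(205 + t))
sqrt(H(J) + ((-2 - 1*3) - 21)*112) = sqrt((-1640 + (-524/7)**2 + 197*(-524/7)) + ((-2 - 1*3) - 21)*112) = sqrt((-1640 + 274576/49 - 103228/7) + ((-2 - 3) - 21)*112) = sqrt(-528380/49 + (-5 - 21)*112) = sqrt(-528380/49 - 26*112) = sqrt(-528380/49 - 2912) = sqrt(-671068/49) = 2*I*sqrt(167767)/7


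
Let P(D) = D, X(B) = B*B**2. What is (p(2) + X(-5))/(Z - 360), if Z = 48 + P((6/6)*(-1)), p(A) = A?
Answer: 123/313 ≈ 0.39297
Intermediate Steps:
X(B) = B**3
Z = 47 (Z = 48 + (6/6)*(-1) = 48 + (6*(1/6))*(-1) = 48 + 1*(-1) = 48 - 1 = 47)
(p(2) + X(-5))/(Z - 360) = (2 + (-5)**3)/(47 - 360) = (2 - 125)/(-313) = -123*(-1/313) = 123/313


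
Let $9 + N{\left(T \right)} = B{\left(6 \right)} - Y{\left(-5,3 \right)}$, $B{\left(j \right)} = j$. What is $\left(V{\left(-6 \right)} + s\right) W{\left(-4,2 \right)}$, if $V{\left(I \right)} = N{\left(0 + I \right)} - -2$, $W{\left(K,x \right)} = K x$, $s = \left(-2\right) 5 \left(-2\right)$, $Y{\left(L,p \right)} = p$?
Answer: $-128$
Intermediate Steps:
$s = 20$ ($s = \left(-10\right) \left(-2\right) = 20$)
$N{\left(T \right)} = -6$ ($N{\left(T \right)} = -9 + \left(6 - 3\right) = -9 + 3 = -6$)
$V{\left(I \right)} = -4$ ($V{\left(I \right)} = -6 - -2 = -6 + 2 = -4$)
$\left(V{\left(-6 \right)} + s\right) W{\left(-4,2 \right)} = \left(-4 + 20\right) \left(\left(-4\right) 2\right) = 16 \left(-8\right) = -128$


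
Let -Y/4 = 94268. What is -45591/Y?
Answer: 45591/377072 ≈ 0.12091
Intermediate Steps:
Y = -377072 (Y = -4*94268 = -377072)
-45591/Y = -45591/(-377072) = -45591*(-1/377072) = 45591/377072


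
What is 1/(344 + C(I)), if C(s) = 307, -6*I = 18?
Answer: 1/651 ≈ 0.0015361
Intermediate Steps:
I = -3 (I = -1/6*18 = -3)
1/(344 + C(I)) = 1/(344 + 307) = 1/651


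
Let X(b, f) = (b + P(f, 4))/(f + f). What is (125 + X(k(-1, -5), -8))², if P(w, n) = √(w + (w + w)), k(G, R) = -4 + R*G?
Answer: 3995977/256 - 1999*I*√6/64 ≈ 15609.0 - 76.508*I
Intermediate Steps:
k(G, R) = -4 + G*R
P(w, n) = √3*√w (P(w, n) = √(w + 2*w) = √(3*w) = √3*√w)
X(b, f) = (b + √3*√f)/(2*f) (X(b, f) = (b + √3*√f)/(f + f) = (b + √3*√f)/((2*f)) = (b + √3*√f)*(1/(2*f)) = (b + √3*√f)/(2*f))
(125 + X(k(-1, -5), -8))² = (125 + (½)*((-4 - 1*(-5)) + √3*√(-8))/(-8))² = (125 + (½)*(-⅛)*((-4 + 5) + √3*(2*I*√2)))² = (125 + (½)*(-⅛)*(1 + 2*I*√6))² = (125 + (-1/16 - I*√6/8))² = (1999/16 - I*√6/8)²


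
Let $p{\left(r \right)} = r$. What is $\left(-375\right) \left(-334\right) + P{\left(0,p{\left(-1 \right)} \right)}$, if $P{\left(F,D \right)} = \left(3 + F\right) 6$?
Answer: $125268$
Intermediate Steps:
$P{\left(F,D \right)} = 18 + 6 F$
$\left(-375\right) \left(-334\right) + P{\left(0,p{\left(-1 \right)} \right)} = \left(-375\right) \left(-334\right) + \left(18 + 6 \cdot 0\right) = 125250 + \left(18 + 0\right) = 125250 + 18 = 125268$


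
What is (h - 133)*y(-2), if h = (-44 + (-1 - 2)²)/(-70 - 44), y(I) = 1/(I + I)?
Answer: 15127/456 ≈ 33.173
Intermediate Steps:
y(I) = 1/(2*I)
h = 35/114 (h = (-44 + (-3)²)/(-114) = (-44 + 9)*(-1/114) = -35*(-1/114) = 35/114 ≈ 0.30702)
(h - 133)*y(-2) = (35/114 - 133)*((½)/(-2)) = -15127*(-1)/(228*2) = -15127/114*(-¼) = 15127/456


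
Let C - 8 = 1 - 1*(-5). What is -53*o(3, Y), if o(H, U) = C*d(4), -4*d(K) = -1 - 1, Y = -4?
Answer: -371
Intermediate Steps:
C = 14 (C = 8 + (1 - 1*(-5)) = 8 + (1 + 5) = 8 + 6 = 14)
d(K) = 1/2 (d(K) = -(-1 - 1)/4 = -1/4*(-2) = 1/2)
o(H, U) = 7 (o(H, U) = 14*(1/2) = 7)
-53*o(3, Y) = -53*7 = -371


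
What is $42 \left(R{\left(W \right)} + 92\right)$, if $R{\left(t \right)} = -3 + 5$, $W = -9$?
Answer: $3948$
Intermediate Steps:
$R{\left(t \right)} = 2$
$42 \left(R{\left(W \right)} + 92\right) = 42 \left(2 + 92\right) = 42 \cdot 94 = 3948$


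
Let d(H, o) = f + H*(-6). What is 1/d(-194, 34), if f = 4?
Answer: 1/1168 ≈ 0.00085616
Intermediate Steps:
d(H, o) = 4 - 6*H (d(H, o) = 4 + H*(-6) = 4 - 6*H)
1/d(-194, 34) = 1/(4 - 6*(-194)) = 1/(4 + 1164) = 1/1168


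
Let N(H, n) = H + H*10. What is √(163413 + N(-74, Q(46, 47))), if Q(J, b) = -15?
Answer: √162599 ≈ 403.24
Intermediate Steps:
N(H, n) = 11*H (N(H, n) = H + 10*H = 11*H)
√(163413 + N(-74, Q(46, 47))) = √(163413 + 11*(-74)) = √(163413 - 814) = √162599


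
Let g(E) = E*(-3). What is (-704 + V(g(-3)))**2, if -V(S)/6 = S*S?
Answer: 1416100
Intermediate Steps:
g(E) = -3*E
V(S) = -6*S**2 (V(S) = -6*S*S = -6*S**2)
(-704 + V(g(-3)))**2 = (-704 - 6*(-3*(-3))**2)**2 = (-704 - 6*9**2)**2 = (-704 - 6*81)**2 = (-704 - 486)**2 = (-1190)**2 = 1416100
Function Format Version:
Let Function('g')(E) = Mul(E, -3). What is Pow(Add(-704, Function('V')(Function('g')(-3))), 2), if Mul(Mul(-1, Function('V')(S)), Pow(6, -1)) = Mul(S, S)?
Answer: 1416100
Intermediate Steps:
Function('g')(E) = Mul(-3, E)
Function('V')(S) = Mul(-6, Pow(S, 2)) (Function('V')(S) = Mul(-6, Mul(S, S)) = Mul(-6, Pow(S, 2)))
Pow(Add(-704, Function('V')(Function('g')(-3))), 2) = Pow(Add(-704, Mul(-6, Pow(Mul(-3, -3), 2))), 2) = Pow(Add(-704, Mul(-6, Pow(9, 2))), 2) = Pow(Add(-704, Mul(-6, 81)), 2) = Pow(Add(-704, -486), 2) = Pow(-1190, 2) = 1416100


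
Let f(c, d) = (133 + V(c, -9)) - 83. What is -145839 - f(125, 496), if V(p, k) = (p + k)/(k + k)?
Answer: -1312943/9 ≈ -1.4588e+5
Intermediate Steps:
V(p, k) = (k + p)/(2*k) (V(p, k) = (k + p)/((2*k)) = (k + p)*(1/(2*k)) = (k + p)/(2*k))
f(c, d) = 101/2 - c/18 (f(c, d) = (133 + (½)*(-9 + c)/(-9)) - 83 = (133 + (½)*(-⅑)*(-9 + c)) - 83 = (133 + (½ - c/18)) - 83 = (267/2 - c/18) - 83 = 101/2 - c/18)
-145839 - f(125, 496) = -145839 - (101/2 - 1/18*125) = -145839 - (101/2 - 125/18) = -145839 - 1*392/9 = -145839 - 392/9 = -1312943/9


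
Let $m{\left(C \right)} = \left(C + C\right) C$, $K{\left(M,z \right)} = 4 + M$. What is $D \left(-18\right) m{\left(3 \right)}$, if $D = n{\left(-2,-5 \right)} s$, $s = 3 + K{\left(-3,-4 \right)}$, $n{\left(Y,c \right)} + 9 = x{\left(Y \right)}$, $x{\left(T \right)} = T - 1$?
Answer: $15552$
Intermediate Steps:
$x{\left(T \right)} = -1 + T$
$n{\left(Y,c \right)} = -10 + Y$ ($n{\left(Y,c \right)} = -9 + \left(-1 + Y\right) = -10 + Y$)
$s = 4$ ($s = 3 + \left(4 - 3\right) = 3 + 1 = 4$)
$D = -48$ ($D = \left(-10 - 2\right) 4 = \left(-12\right) 4 = -48$)
$m{\left(C \right)} = 2 C^{2}$ ($m{\left(C \right)} = 2 C C = 2 C^{2}$)
$D \left(-18\right) m{\left(3 \right)} = \left(-48\right) \left(-18\right) 2 \cdot 3^{2} = 864 \cdot 2 \cdot 9 = 864 \cdot 18 = 15552$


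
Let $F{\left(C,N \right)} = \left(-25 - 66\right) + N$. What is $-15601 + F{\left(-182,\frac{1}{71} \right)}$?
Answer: $- \frac{1114131}{71} \approx -15692.0$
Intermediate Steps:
$F{\left(C,N \right)} = -91 + N$
$-15601 + F{\left(-182,\frac{1}{71} \right)} = -15601 - \left(91 - \frac{1}{71}\right) = -15601 + \left(-91 + \frac{1}{71}\right) = -15601 - \frac{6460}{71} = - \frac{1114131}{71}$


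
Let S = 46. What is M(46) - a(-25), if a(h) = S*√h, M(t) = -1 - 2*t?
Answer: -93 - 230*I ≈ -93.0 - 230.0*I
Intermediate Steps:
a(h) = 46*√h
M(46) - a(-25) = (-1 - 2*46) - 46*√(-25) = (-1 - 92) - 46*5*I = -93 - 230*I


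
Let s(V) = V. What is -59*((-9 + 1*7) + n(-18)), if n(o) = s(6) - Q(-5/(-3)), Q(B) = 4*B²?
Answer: 3776/9 ≈ 419.56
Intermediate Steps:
n(o) = -46/9 (n(o) = 6 - 4*(-5/(-3))² = 6 - 4*(-5*(-⅓))² = 6 - 4*(5/3)² = 6 - 4*25/9 = 6 - 1*100/9 = 6 - 100/9 = -46/9)
-59*((-9 + 1*7) + n(-18)) = -59*((-9 + 1*7) - 46/9) = -59*((-9 + 7) - 46/9) = -59*(-2 - 46/9) = -59*(-64/9) = 3776/9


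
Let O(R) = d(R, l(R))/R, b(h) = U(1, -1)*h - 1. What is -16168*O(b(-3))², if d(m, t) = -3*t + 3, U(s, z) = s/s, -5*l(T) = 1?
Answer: -327402/25 ≈ -13096.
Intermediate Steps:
l(T) = -⅕ (l(T) = -⅕*1 = -⅕)
U(s, z) = 1
d(m, t) = 3 - 3*t
b(h) = -1 + h (b(h) = 1*h - 1 = h - 1 = -1 + h)
O(R) = 18/(5*R) (O(R) = (3 - 3*(-⅕))/R = (3 + ⅗)/R = 18/(5*R))
-16168*O(b(-3))² = -16168*324/(25*(-1 - 3)²) = -16168*((18/5)/(-4))² = -16168*((18/5)*(-¼))² = -16168*(-9/10)² = -16168*81/100 = -327402/25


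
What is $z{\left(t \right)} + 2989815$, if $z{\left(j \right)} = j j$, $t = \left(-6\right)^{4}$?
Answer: $4669431$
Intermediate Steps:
$t = 1296$
$z{\left(j \right)} = j^{2}$
$z{\left(t \right)} + 2989815 = 1296^{2} + 2989815 = 1679616 + 2989815 = 4669431$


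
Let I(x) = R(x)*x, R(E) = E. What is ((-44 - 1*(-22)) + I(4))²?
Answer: 36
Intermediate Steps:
I(x) = x² (I(x) = x*x = x²)
((-44 - 1*(-22)) + I(4))² = ((-44 - 1*(-22)) + 4²)² = ((-44 + 22) + 16)² = (-22 + 16)² = (-6)² = 36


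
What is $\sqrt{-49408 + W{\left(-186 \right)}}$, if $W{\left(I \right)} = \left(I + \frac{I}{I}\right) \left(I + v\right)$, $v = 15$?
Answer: $i \sqrt{17773} \approx 133.32 i$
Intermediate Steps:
$W{\left(I \right)} = \left(1 + I\right) \left(15 + I\right)$ ($W{\left(I \right)} = \left(I + \frac{I}{I}\right) \left(I + 15\right) = \left(I + 1\right) \left(15 + I\right) = \left(1 + I\right) \left(15 + I\right)$)
$\sqrt{-49408 + W{\left(-186 \right)}} = \sqrt{-49408 + \left(15 + \left(-186\right)^{2} + 16 \left(-186\right)\right)} = \sqrt{-49408 + \left(15 + 34596 - 2976\right)} = \sqrt{-49408 + 31635} = \sqrt{-17773} = i \sqrt{17773}$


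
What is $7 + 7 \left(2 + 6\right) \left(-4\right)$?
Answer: $-217$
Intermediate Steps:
$7 + 7 \left(2 + 6\right) \left(-4\right) = 7 + 7 \cdot 8 \left(-4\right) = 7 + 7 \left(-32\right) = 7 - 224 = -217$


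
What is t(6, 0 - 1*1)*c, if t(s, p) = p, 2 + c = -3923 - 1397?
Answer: 5322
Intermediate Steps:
c = -5322 (c = -2 + (-3923 - 1397) = -2 - 5320 = -5322)
t(6, 0 - 1*1)*c = (0 - 1*1)*(-5322) = (0 - 1)*(-5322) = -1*(-5322) = 5322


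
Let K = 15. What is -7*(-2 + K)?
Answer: -91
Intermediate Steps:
-7*(-2 + K) = -7*(-2 + 15) = -7*13 = -91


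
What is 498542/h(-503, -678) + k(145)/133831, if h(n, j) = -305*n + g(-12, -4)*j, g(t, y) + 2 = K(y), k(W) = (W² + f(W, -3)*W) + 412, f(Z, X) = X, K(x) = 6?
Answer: 69885438808/20168733193 ≈ 3.4650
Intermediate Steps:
k(W) = 412 + W² - 3*W (k(W) = (W² - 3*W) + 412 = 412 + W² - 3*W)
g(t, y) = 4 (g(t, y) = -2 + 6 = 4)
h(n, j) = -305*n + 4*j
498542/h(-503, -678) + k(145)/133831 = 498542/(-305*(-503) + 4*(-678)) + (412 + 145² - 3*145)/133831 = 498542/(153415 - 2712) + (412 + 21025 - 435)*(1/133831) = 498542/150703 + 21002*(1/133831) = 498542*(1/150703) + 21002/133831 = 498542/150703 + 21002/133831 = 69885438808/20168733193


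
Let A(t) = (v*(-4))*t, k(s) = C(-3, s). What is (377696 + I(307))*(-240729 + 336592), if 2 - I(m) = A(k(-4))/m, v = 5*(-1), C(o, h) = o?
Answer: 11115635607598/307 ≈ 3.6207e+10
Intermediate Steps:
v = -5
k(s) = -3
A(t) = 20*t (A(t) = (-5*(-4))*t = 20*t)
I(m) = 2 + 60/m (I(m) = 2 - 20*(-3)/m = 2 - (-60)/m = 2 + 60/m)
(377696 + I(307))*(-240729 + 336592) = (377696 + (2 + 60/307))*(-240729 + 336592) = (377696 + (2 + 60*(1/307)))*95863 = (377696 + (2 + 60/307))*95863 = (377696 + 674/307)*95863 = (115953346/307)*95863 = 11115635607598/307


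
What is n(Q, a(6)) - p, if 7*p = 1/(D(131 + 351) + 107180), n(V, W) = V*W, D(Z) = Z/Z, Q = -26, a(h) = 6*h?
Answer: -702249913/750267 ≈ -936.00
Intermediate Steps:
D(Z) = 1
p = 1/750267 (p = 1/(7*(1 + 107180)) = (1/7)/107181 = (1/7)*(1/107181) = 1/750267 ≈ 1.3329e-6)
n(Q, a(6)) - p = -156*6 - 1*1/750267 = -26*36 - 1/750267 = -936 - 1/750267 = -702249913/750267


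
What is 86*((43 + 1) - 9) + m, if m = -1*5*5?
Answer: 2985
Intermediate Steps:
m = -25 (m = -5*5 = -25)
86*((43 + 1) - 9) + m = 86*((43 + 1) - 9) - 25 = 86*(44 - 9) - 25 = 86*35 - 25 = 3010 - 25 = 2985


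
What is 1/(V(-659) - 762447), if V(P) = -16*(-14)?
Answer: -1/762223 ≈ -1.3120e-6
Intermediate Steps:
V(P) = 224
1/(V(-659) - 762447) = 1/(224 - 762447) = 1/(-762223) = -1/762223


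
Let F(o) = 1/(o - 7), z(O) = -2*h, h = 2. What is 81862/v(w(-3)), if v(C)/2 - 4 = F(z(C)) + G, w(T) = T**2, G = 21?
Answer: 450241/274 ≈ 1643.2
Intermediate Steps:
z(O) = -4 (z(O) = -2*2 = -4)
F(o) = 1/(-7 + o)
v(C) = 548/11 (v(C) = 8 + 2*(1/(-7 - 4) + 21) = 8 + 2*(1/(-11) + 21) = 8 + 2*(-1/11 + 21) = 8 + 2*(230/11) = 8 + 460/11 = 548/11)
81862/v(w(-3)) = 81862/(548/11) = 81862*(11/548) = 450241/274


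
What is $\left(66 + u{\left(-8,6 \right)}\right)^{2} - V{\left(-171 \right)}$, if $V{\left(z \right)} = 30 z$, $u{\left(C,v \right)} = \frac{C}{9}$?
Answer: $\frac{758926}{81} \approx 9369.5$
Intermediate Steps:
$u{\left(C,v \right)} = \frac{C}{9}$ ($u{\left(C,v \right)} = C \frac{1}{9} = \frac{C}{9}$)
$\left(66 + u{\left(-8,6 \right)}\right)^{2} - V{\left(-171 \right)} = \left(66 + \frac{1}{9} \left(-8\right)\right)^{2} - 30 \left(-171\right) = \left(66 - \frac{8}{9}\right)^{2} - -5130 = \left(\frac{586}{9}\right)^{2} + 5130 = \frac{343396}{81} + 5130 = \frac{758926}{81}$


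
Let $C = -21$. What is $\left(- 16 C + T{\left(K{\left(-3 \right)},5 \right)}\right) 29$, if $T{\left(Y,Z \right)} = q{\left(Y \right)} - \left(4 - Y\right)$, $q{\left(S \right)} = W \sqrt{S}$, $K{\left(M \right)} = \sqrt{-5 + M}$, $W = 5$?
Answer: $9628 + 58 i \sqrt{2} + 145 \sqrt[4]{-1} \cdot 2^{\frac{3}{4}} \approx 9800.4 + 254.46 i$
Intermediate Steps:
$q{\left(S \right)} = 5 \sqrt{S}$
$T{\left(Y,Z \right)} = -4 + Y + 5 \sqrt{Y}$ ($T{\left(Y,Z \right)} = 5 \sqrt{Y} - \left(4 - Y\right) = 5 \sqrt{Y} + \left(-4 + Y\right) = -4 + Y + 5 \sqrt{Y}$)
$\left(- 16 C + T{\left(K{\left(-3 \right)},5 \right)}\right) 29 = \left(\left(-16\right) \left(-21\right) + \left(-4 + \sqrt{-5 - 3} + 5 \sqrt{\sqrt{-5 - 3}}\right)\right) 29 = \left(336 + \left(-4 + \sqrt{-8} + 5 \sqrt{\sqrt{-8}}\right)\right) 29 = \left(336 + \left(-4 + 2 i \sqrt{2} + 5 \sqrt{2 i \sqrt{2}}\right)\right) 29 = \left(336 + \left(-4 + 2 i \sqrt{2} + 5 \cdot 2^{\frac{3}{4}} \sqrt{i}\right)\right) 29 = \left(332 + 2 i \sqrt{2} + 5 \cdot 2^{\frac{3}{4}} \sqrt{i}\right) 29 = 9628 + 58 i \sqrt{2} + 145 \cdot 2^{\frac{3}{4}} \sqrt{i}$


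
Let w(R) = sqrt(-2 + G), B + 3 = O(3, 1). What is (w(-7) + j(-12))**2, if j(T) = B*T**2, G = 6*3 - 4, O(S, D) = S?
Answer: 12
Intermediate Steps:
B = 0 (B = -3 + 3 = 0)
G = 14 (G = 18 - 4 = 14)
w(R) = 2*sqrt(3) (w(R) = sqrt(-2 + 14) = sqrt(12) = 2*sqrt(3))
j(T) = 0 (j(T) = 0*T**2 = 0)
(w(-7) + j(-12))**2 = (2*sqrt(3) + 0)**2 = (2*sqrt(3))**2 = 12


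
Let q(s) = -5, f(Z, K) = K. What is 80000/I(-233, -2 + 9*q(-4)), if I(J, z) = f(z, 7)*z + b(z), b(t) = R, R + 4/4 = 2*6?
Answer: -40000/159 ≈ -251.57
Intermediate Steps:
R = 11 (R = -1 + 2*6 = -1 + 12 = 11)
b(t) = 11
I(J, z) = 11 + 7*z (I(J, z) = 7*z + 11 = 11 + 7*z)
80000/I(-233, -2 + 9*q(-4)) = 80000/(11 + 7*(-2 + 9*(-5))) = 80000/(11 + 7*(-2 - 45)) = 80000/(11 + 7*(-47)) = 80000/(11 - 329) = 80000/(-318) = 80000*(-1/318) = -40000/159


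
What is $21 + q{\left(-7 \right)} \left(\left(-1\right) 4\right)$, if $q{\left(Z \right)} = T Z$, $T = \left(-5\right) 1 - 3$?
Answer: $-203$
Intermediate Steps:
$T = -8$ ($T = -5 - 3 = -8$)
$q{\left(Z \right)} = - 8 Z$
$21 + q{\left(-7 \right)} \left(\left(-1\right) 4\right) = 21 + \left(-8\right) \left(-7\right) \left(\left(-1\right) 4\right) = 21 + 56 \left(-4\right) = 21 - 224 = -203$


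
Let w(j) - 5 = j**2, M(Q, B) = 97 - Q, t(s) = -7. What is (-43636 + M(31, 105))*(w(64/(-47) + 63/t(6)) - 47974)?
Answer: 4606497156640/2209 ≈ 2.0853e+9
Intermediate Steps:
w(j) = 5 + j**2
(-43636 + M(31, 105))*(w(64/(-47) + 63/t(6)) - 47974) = (-43636 + (97 - 1*31))*((5 + (64/(-47) + 63/(-7))**2) - 47974) = (-43636 + (97 - 31))*((5 + (64*(-1/47) + 63*(-1/7))**2) - 47974) = (-43636 + 66)*((5 + (-64/47 - 9)**2) - 47974) = -43570*((5 + (-487/47)**2) - 47974) = -43570*((5 + 237169/2209) - 47974) = -43570*(248214/2209 - 47974) = -43570*(-105726352/2209) = 4606497156640/2209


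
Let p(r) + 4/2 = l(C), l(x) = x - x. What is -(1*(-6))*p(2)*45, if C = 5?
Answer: -540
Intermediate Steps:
l(x) = 0
p(r) = -2 (p(r) = -2 + 0 = -2)
-(1*(-6))*p(2)*45 = -(1*(-6))*(-2)*45 = -(-6*(-2))*45 = -12*45 = -1*540 = -540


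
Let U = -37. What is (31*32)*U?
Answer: -36704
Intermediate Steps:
(31*32)*U = (31*32)*(-37) = 992*(-37) = -36704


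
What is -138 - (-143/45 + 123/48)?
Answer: -98917/720 ≈ -137.38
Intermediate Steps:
-138 - (-143/45 + 123/48) = -138 - (-143*1/45 + 123*(1/48)) = -138 - (-143/45 + 41/16) = -138 - 1*(-443/720) = -138 + 443/720 = -98917/720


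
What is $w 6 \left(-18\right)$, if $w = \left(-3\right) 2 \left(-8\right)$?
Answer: $-5184$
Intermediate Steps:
$w = 48$ ($w = \left(-6\right) \left(-8\right) = 48$)
$w 6 \left(-18\right) = 48 \cdot 6 \left(-18\right) = 48 \left(-108\right) = -5184$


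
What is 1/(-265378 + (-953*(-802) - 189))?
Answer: 1/498739 ≈ 2.0051e-6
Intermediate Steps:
1/(-265378 + (-953*(-802) - 189)) = 1/(-265378 + (764306 - 189)) = 1/(-265378 + 764117) = 1/498739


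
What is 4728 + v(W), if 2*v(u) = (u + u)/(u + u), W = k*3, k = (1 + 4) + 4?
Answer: 9457/2 ≈ 4728.5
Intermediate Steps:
k = 9 (k = 5 + 4 = 9)
W = 27 (W = 9*3 = 27)
v(u) = 1/2 (v(u) = ((u + u)/(u + u))/2 = ((2*u)/((2*u)))/2 = ((2*u)*(1/(2*u)))/2 = (1/2)*1 = 1/2)
4728 + v(W) = 4728 + 1/2 = 9457/2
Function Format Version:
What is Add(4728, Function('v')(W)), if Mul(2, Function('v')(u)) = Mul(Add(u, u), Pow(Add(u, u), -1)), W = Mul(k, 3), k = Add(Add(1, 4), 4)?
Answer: Rational(9457, 2) ≈ 4728.5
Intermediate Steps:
k = 9 (k = Add(5, 4) = 9)
W = 27 (W = Mul(9, 3) = 27)
Function('v')(u) = Rational(1, 2) (Function('v')(u) = Mul(Rational(1, 2), Mul(Add(u, u), Pow(Add(u, u), -1))) = Mul(Rational(1, 2), Mul(Mul(2, u), Pow(Mul(2, u), -1))) = Mul(Rational(1, 2), Mul(Mul(2, u), Mul(Rational(1, 2), Pow(u, -1)))) = Mul(Rational(1, 2), 1) = Rational(1, 2))
Add(4728, Function('v')(W)) = Add(4728, Rational(1, 2)) = Rational(9457, 2)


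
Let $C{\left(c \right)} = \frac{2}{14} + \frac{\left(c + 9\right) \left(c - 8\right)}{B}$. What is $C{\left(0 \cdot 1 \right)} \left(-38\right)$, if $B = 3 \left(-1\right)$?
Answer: $- \frac{6422}{7} \approx -917.43$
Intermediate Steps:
$B = -3$
$C{\left(c \right)} = \frac{1}{7} - \frac{\left(-8 + c\right) \left(9 + c\right)}{3}$ ($C{\left(c \right)} = \frac{2}{14} + \frac{\left(c + 9\right) \left(c - 8\right)}{-3} = 2 \cdot \frac{1}{14} + \left(9 + c\right) \left(-8 + c\right) \left(- \frac{1}{3}\right) = \frac{1}{7} + \left(-8 + c\right) \left(9 + c\right) \left(- \frac{1}{3}\right) = \frac{1}{7} - \frac{\left(-8 + c\right) \left(9 + c\right)}{3}$)
$C{\left(0 \cdot 1 \right)} \left(-38\right) = \left(\frac{169}{7} - \frac{0 \cdot 1}{3} - \frac{\left(0 \cdot 1\right)^{2}}{3}\right) \left(-38\right) = \left(\frac{169}{7} - 0 - \frac{0^{2}}{3}\right) \left(-38\right) = \left(\frac{169}{7} + 0 - 0\right) \left(-38\right) = \left(\frac{169}{7} + 0 + 0\right) \left(-38\right) = \frac{169}{7} \left(-38\right) = - \frac{6422}{7}$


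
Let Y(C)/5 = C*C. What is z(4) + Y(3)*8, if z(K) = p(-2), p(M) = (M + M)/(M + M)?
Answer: 361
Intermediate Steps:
p(M) = 1 (p(M) = (2*M)/((2*M)) = (2*M)*(1/(2*M)) = 1)
Y(C) = 5*C**2 (Y(C) = 5*(C*C) = 5*C**2)
z(K) = 1
z(4) + Y(3)*8 = 1 + (5*3**2)*8 = 1 + (5*9)*8 = 1 + 45*8 = 1 + 360 = 361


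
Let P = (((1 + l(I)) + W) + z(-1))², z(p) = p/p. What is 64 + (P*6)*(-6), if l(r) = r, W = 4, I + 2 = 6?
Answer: -3536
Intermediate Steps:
I = 4 (I = -2 + 6 = 4)
z(p) = 1
P = 100 (P = (((1 + 4) + 4) + 1)² = ((5 + 4) + 1)² = (9 + 1)² = 10² = 100)
64 + (P*6)*(-6) = 64 + (100*6)*(-6) = 64 + 600*(-6) = 64 - 3600 = -3536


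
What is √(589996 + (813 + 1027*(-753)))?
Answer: I*√182522 ≈ 427.23*I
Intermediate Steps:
√(589996 + (813 + 1027*(-753))) = √(589996 + (813 - 773331)) = √(589996 - 772518) = √(-182522) = I*√182522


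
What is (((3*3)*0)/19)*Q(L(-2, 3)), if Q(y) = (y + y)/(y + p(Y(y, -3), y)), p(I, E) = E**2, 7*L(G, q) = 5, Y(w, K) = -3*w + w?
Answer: 0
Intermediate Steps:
Y(w, K) = -2*w
L(G, q) = 5/7 (L(G, q) = (1/7)*5 = 5/7)
Q(y) = 2*y/(y + y**2) (Q(y) = (y + y)/(y + y**2) = (2*y)/(y + y**2) = 2*y/(y + y**2))
(((3*3)*0)/19)*Q(L(-2, 3)) = (((3*3)*0)/19)*(2/(1 + 5/7)) = ((9*0)*(1/19))*(2/(12/7)) = (0*(1/19))*(2*(7/12)) = 0*(7/6) = 0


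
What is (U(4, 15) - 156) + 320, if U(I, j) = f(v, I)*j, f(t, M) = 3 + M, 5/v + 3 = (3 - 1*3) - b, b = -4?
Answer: 269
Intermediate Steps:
v = 5 (v = 5/(-3 + ((3 - 1*3) - 1*(-4))) = 5/(-3 + ((3 - 3) + 4)) = 5/(-3 + (0 + 4)) = 5/(-3 + 4) = 5/1 = 5*1 = 5)
U(I, j) = j*(3 + I) (U(I, j) = (3 + I)*j = j*(3 + I))
(U(4, 15) - 156) + 320 = (15*(3 + 4) - 156) + 320 = (15*7 - 156) + 320 = (105 - 156) + 320 = -51 + 320 = 269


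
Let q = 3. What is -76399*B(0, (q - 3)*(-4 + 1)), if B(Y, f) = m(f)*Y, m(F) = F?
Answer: 0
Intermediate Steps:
B(Y, f) = Y*f (B(Y, f) = f*Y = Y*f)
-76399*B(0, (q - 3)*(-4 + 1)) = -0*(3 - 3)*(-4 + 1) = -0*0*(-3) = -0*0 = -76399*0 = 0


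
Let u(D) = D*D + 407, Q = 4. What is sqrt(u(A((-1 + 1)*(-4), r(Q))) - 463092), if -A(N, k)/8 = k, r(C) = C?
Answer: I*sqrt(461661) ≈ 679.46*I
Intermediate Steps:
A(N, k) = -8*k
u(D) = 407 + D**2 (u(D) = D**2 + 407 = 407 + D**2)
sqrt(u(A((-1 + 1)*(-4), r(Q))) - 463092) = sqrt((407 + (-8*4)**2) - 463092) = sqrt((407 + (-32)**2) - 463092) = sqrt((407 + 1024) - 463092) = sqrt(1431 - 463092) = sqrt(-461661) = I*sqrt(461661)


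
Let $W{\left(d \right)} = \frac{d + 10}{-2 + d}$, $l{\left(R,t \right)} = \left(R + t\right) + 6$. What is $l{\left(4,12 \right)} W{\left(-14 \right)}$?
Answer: $\frac{11}{2} \approx 5.5$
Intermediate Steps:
$l{\left(R,t \right)} = 6 + R + t$
$W{\left(d \right)} = \frac{10 + d}{-2 + d}$
$l{\left(4,12 \right)} W{\left(-14 \right)} = \left(6 + 4 + 12\right) \frac{10 - 14}{-2 - 14} = 22 \frac{1}{-16} \left(-4\right) = 22 \left(\left(- \frac{1}{16}\right) \left(-4\right)\right) = 22 \cdot \frac{1}{4} = \frac{11}{2}$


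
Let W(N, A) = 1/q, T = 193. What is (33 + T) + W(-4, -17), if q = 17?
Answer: 3843/17 ≈ 226.06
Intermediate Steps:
W(N, A) = 1/17
(33 + T) + W(-4, -17) = (33 + 193) + 1/17 = 226 + 1/17 = 3843/17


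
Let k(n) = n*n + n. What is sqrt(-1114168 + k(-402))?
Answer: I*sqrt(952966) ≈ 976.2*I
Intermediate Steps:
k(n) = n + n**2 (k(n) = n**2 + n = n + n**2)
sqrt(-1114168 + k(-402)) = sqrt(-1114168 - 402*(1 - 402)) = sqrt(-1114168 - 402*(-401)) = sqrt(-1114168 + 161202) = sqrt(-952966) = I*sqrt(952966)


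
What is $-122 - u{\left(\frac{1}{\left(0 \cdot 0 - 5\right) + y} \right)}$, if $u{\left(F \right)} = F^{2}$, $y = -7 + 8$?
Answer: $- \frac{1953}{16} \approx -122.06$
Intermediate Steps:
$y = 1$
$-122 - u{\left(\frac{1}{\left(0 \cdot 0 - 5\right) + y} \right)} = -122 - \left(\frac{1}{\left(0 \cdot 0 - 5\right) + 1}\right)^{2} = -122 - \left(\frac{1}{\left(0 - 5\right) + 1}\right)^{2} = -122 - \left(\frac{1}{-5 + 1}\right)^{2} = -122 - \left(\frac{1}{-4}\right)^{2} = -122 - \left(- \frac{1}{4}\right)^{2} = -122 - \frac{1}{16} = - \frac{1953}{16}$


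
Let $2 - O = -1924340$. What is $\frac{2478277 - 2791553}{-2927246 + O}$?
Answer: $\frac{78319}{250726} \approx 0.31237$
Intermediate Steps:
$O = 1924342$ ($O = 2 - -1924340 = 2 + 1924340 = 1924342$)
$\frac{2478277 - 2791553}{-2927246 + O} = \frac{2478277 - 2791553}{-2927246 + 1924342} = - \frac{313276}{-1002904} = \left(-313276\right) \left(- \frac{1}{1002904}\right) = \frac{78319}{250726}$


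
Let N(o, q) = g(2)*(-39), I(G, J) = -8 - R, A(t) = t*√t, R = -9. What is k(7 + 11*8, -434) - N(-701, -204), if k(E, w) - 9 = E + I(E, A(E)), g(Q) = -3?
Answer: -12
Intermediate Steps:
A(t) = t^(3/2)
I(G, J) = 1 (I(G, J) = -8 - 1*(-9) = -8 + 9 = 1)
N(o, q) = 117 (N(o, q) = -3*(-39) = 117)
k(E, w) = 10 + E (k(E, w) = 9 + (E + 1) = 9 + (1 + E) = 10 + E)
k(7 + 11*8, -434) - N(-701, -204) = (10 + (7 + 11*8)) - 1*117 = (10 + (7 + 88)) - 117 = (10 + 95) - 117 = 105 - 117 = -12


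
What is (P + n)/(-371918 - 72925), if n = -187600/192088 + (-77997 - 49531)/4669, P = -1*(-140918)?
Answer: -1754974805856/5541130433293 ≈ -0.31672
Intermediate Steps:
P = 140918
n = -3171562858/112107359 (n = -187600*1/192088 - 127528*1/4669 = -23450/24011 - 127528/4669 = -3171562858/112107359 ≈ -28.290)
(P + n)/(-371918 - 72925) = (140918 - 3171562858/112107359)/(-371918 - 72925) = (15794773252704/112107359)/(-444843) = (15794773252704/112107359)*(-1/444843) = -1754974805856/5541130433293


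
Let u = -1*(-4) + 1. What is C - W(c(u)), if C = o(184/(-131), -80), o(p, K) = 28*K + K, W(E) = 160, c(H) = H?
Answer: -2480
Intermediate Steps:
u = 5 (u = 4 + 1 = 5)
o(p, K) = 29*K
C = -2320 (C = 29*(-80) = -2320)
C - W(c(u)) = -2320 - 1*160 = -2320 - 160 = -2480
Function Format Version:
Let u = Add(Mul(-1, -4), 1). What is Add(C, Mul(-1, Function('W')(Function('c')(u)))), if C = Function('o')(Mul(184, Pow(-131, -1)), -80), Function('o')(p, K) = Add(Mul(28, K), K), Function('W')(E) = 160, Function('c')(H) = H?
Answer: -2480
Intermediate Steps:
u = 5 (u = Add(4, 1) = 5)
Function('o')(p, K) = Mul(29, K)
C = -2320 (C = Mul(29, -80) = -2320)
Add(C, Mul(-1, Function('W')(Function('c')(u)))) = Add(-2320, Mul(-1, 160)) = Add(-2320, -160) = -2480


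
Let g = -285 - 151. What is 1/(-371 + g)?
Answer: -1/807 ≈ -0.0012392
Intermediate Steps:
g = -436
1/(-371 + g) = 1/(-371 - 436) = 1/(-807) = -1/807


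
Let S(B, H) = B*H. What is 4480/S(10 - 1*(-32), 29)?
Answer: 320/87 ≈ 3.6782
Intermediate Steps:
4480/S(10 - 1*(-32), 29) = 4480/(((10 - 1*(-32))*29)) = 4480/(((10 + 32)*29)) = 4480/((42*29)) = 4480/1218 = 4480*(1/1218) = 320/87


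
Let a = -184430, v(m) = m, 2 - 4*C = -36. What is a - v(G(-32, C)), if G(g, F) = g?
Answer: -184398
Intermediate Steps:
C = 19/2 (C = 1/2 - 1/4*(-36) = 1/2 + 9 = 19/2 ≈ 9.5000)
a - v(G(-32, C)) = -184430 - 1*(-32) = -184430 + 32 = -184398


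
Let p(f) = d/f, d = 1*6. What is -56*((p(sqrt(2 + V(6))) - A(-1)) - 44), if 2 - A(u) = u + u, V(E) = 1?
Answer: 2688 - 112*sqrt(3) ≈ 2494.0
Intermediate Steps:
d = 6
A(u) = 2 - 2*u (A(u) = 2 - (u + u) = 2 - 2*u)
p(f) = 6/f
-56*((p(sqrt(2 + V(6))) - A(-1)) - 44) = -56*((6/(sqrt(2 + 1)) - (2 - 2*(-1))) - 44) = -56*((6/(sqrt(3)) - (2 + 2)) - 44) = -56*((6*(sqrt(3)/3) - 1*4) - 44) = -56*((2*sqrt(3) - 4) - 44) = -56*((-4 + 2*sqrt(3)) - 44) = -56*(-48 + 2*sqrt(3)) = 2688 - 112*sqrt(3)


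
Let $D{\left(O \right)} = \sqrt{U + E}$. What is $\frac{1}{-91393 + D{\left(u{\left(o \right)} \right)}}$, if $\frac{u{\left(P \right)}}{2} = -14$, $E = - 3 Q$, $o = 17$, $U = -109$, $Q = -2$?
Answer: $- \frac{91393}{8352680552} - \frac{i \sqrt{103}}{8352680552} \approx -1.0942 \cdot 10^{-5} - 1.215 \cdot 10^{-9} i$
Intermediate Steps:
$E = 6$ ($E = \left(-3\right) \left(-2\right) = 6$)
$u{\left(P \right)} = -28$ ($u{\left(P \right)} = 2 \left(-14\right) = -28$)
$D{\left(O \right)} = i \sqrt{103}$ ($D{\left(O \right)} = \sqrt{-109 + 6} = \sqrt{-103} = i \sqrt{103}$)
$\frac{1}{-91393 + D{\left(u{\left(o \right)} \right)}} = \frac{1}{-91393 + i \sqrt{103}}$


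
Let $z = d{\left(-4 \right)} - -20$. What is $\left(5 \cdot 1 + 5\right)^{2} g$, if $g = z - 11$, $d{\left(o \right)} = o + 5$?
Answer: $1000$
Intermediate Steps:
$d{\left(o \right)} = 5 + o$
$z = 21$ ($z = \left(5 - 4\right) - -20 = 1 + 20 = 21$)
$g = 10$ ($g = 21 - 11 = 10$)
$\left(5 \cdot 1 + 5\right)^{2} g = \left(5 \cdot 1 + 5\right)^{2} \cdot 10 = \left(5 + 5\right)^{2} \cdot 10 = 10^{2} \cdot 10 = 100 \cdot 10 = 1000$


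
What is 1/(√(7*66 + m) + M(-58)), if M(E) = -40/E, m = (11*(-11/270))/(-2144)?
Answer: -335750400/224687742721 + 20184*√268779894405/224687742721 ≈ 0.045078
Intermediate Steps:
m = 121/578880 (m = (11*(-11*1/270))*(-1/2144) = (11*(-11/270))*(-1/2144) = -121/270*(-1/2144) = 121/578880 ≈ 0.00020902)
1/(√(7*66 + m) + M(-58)) = 1/(√(7*66 + 121/578880) - 40/(-58)) = 1/(√(462 + 121/578880) - 40*(-1/58)) = 1/(√(267442681/578880) + 20/29) = 1/(√268779894405/24120 + 20/29) = 1/(20/29 + √268779894405/24120)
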